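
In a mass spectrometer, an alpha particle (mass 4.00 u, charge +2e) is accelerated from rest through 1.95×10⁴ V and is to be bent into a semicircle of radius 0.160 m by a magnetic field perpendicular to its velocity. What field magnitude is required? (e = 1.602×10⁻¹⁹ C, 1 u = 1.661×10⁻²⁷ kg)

v = √(2|q|V/m) = √(2·3.204×10⁻¹⁹·1.95×10⁴/6.644×10⁻²⁷) ≈ 1.371×10⁶ m/s.
B = mv/(|q|r) = (6.644×10⁻²⁷)(1.371×10⁶)/((3.204×10⁻¹⁹)(0.160)) ≈ 0.178 T.

B ≈ 0.178 T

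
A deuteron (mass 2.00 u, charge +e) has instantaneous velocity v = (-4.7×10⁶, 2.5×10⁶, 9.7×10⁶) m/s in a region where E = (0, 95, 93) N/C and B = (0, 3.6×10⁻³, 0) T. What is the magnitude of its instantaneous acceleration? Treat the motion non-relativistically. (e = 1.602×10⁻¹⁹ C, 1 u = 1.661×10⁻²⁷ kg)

v×B = (-3.49×10⁴, 0, -1.69×10⁴) N/C.
E + v×B = (-3.49×10⁴, 95.0, -1.68×10⁴) N/C.
F = q(E + v×B) = (1.602×10⁻¹⁹ C)·(-3.49×10⁴, 95.0, -1.68×10⁴) = (-5.59×10⁻¹⁵, 1.52×10⁻¹⁷, -2.70×10⁻¹⁵) N.
|a| = |F|/m = 6.210×10⁻¹⁵/3.322×10⁻²⁷ ≈ 1.87×10¹² m/s².

|a| ≈ 1.87×10¹² m/s²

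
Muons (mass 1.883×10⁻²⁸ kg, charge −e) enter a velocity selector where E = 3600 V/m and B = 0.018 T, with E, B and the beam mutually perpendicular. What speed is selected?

Straight-line motion ⇒ electric and magnetic forces cancel, so E = vB.
v = E/B = 3600/0.018 = 2.0×10⁵ m/s.

v = 2.0×10⁵ m/s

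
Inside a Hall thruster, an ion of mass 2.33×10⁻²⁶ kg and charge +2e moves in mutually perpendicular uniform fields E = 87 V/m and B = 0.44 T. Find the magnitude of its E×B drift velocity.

v_d ≈ 200 m/s

The E×B drift speed is v_d = E/B.
v_d = 87/0.44 = 200 m/s.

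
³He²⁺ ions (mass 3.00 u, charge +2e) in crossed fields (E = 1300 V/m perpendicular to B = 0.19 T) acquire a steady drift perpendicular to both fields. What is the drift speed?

The steady drift has the magnetic force balancing the electric force, so v_d = E/B.
v_d = 1300/0.19 = 6800 m/s.

v_d ≈ 6800 m/s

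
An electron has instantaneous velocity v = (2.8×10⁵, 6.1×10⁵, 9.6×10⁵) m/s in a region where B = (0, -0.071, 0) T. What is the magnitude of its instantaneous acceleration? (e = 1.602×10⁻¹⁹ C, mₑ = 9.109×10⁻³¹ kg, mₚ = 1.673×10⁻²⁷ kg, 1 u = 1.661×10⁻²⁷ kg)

v×B = (6.82×10⁴, 0, -1.99×10⁴) N/C.
F = q v×B = (−1.602×10⁻¹⁹ C)·(6.82×10⁴, 0, -1.99×10⁴) = (-1.09×10⁻¹⁴, 0, 3.18×10⁻¹⁵) N.
|a| = |F|/m = 1.137×10⁻¹⁴/9.109×10⁻³¹ ≈ 1.25×10¹⁶ m/s².

|a| ≈ 1.25×10¹⁶ m/s²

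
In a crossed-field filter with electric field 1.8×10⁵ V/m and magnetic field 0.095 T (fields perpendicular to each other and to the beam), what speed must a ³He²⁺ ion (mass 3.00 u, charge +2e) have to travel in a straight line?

v = 1.9×10⁶ m/s

Straight-line motion ⇒ electric and magnetic forces cancel, so E = vB.
v = E/B = 1.8×10⁵/0.095 = 1.9×10⁶ m/s.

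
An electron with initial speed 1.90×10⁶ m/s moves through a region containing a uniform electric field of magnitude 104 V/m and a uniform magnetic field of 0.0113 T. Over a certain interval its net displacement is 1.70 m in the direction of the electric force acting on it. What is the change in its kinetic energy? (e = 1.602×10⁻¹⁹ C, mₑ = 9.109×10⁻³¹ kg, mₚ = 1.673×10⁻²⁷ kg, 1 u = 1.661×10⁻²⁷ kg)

The magnetic force is always ⟂ v and does no work; only the electric force changes KE.
ΔKE = F_E · d = |q|E d = (1.602×10⁻¹⁹)(104)(1.70) ≈ 2.83×10⁻¹⁷ J.

ΔKE ≈ 2.83×10⁻¹⁷ J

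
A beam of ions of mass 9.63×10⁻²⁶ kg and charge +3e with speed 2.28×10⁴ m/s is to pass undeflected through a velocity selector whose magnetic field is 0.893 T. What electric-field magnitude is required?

For straight-line motion qE = qvB, so E = vB.
E = 2.28×10⁴ × 0.893 = 2.04×10⁴ V/m.

E = 2.04×10⁴ V/m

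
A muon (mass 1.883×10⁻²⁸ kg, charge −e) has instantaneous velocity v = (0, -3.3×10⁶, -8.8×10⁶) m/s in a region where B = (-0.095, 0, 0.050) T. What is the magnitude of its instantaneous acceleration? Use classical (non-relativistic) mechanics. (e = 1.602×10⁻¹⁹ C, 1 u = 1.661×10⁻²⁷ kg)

v×B = (-1.65×10⁵, 8.36×10⁵, -3.14×10⁵) N/C.
F = q v×B = (−1.602×10⁻¹⁹ C)·(-1.65×10⁵, 8.36×10⁵, -3.14×10⁵) = (2.64×10⁻¹⁴, -1.34×10⁻¹³, 5.02×10⁻¹⁴) N.
|a| = |F|/m = 1.455×10⁻¹³/1.883×10⁻²⁸ ≈ 7.72×10¹⁴ m/s².

|a| ≈ 7.72×10¹⁴ m/s²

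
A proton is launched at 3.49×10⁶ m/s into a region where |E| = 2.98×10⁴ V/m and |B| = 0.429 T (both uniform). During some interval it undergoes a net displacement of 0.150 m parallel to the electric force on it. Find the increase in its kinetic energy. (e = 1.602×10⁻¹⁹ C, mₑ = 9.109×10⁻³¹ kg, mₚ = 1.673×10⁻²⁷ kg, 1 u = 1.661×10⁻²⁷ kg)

ΔKE ≈ 7.16×10⁻¹⁶ J

The magnetic force is always ⟂ v and does no work; only the electric force changes KE.
ΔKE = F_E · d = |q|E d = (1.602×10⁻¹⁹)(2.98×10⁴)(0.150) ≈ 7.16×10⁻¹⁶ J.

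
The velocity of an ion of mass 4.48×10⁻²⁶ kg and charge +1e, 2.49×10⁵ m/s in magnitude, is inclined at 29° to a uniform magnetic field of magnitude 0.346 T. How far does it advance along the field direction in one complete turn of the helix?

v∥ = v cosθ = 2.49×10⁵·cos29° ≈ 2.178×10⁵ m/s.
T = 2πm/(|q|B) = 2π(4.48×10⁻²⁶)/((1.602×10⁻¹⁹)(0.346)) ≈ 5.078×10⁻⁶ s.
pitch = v∥ T = (2.178×10⁵)(5.078×10⁻⁶) ≈ 1.11 m.

p ≈ 1.11 m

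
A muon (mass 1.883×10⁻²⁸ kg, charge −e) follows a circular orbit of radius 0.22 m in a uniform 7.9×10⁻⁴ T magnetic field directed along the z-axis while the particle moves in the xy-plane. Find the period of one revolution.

T ≈ 9.3×10⁻⁶ s

The cyclotron period depends only on m, q, B: T = 2πm/(|q|B).
T = 2π(1.883×10⁻²⁸)/((1.602×10⁻¹⁹)(7.9×10⁻⁴)) ≈ 9.3×10⁻⁶ s.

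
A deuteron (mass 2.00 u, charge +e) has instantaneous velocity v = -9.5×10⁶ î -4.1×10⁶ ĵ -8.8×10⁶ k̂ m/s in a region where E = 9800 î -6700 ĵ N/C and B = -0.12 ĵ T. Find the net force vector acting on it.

F ≈ (-1.68×10⁻¹³, -1.07×10⁻¹⁵, 1.83×10⁻¹³) N

v×B = (-1.06×10⁶, 0, 1.14×10⁶) N/C.
E + v×B = (-1.05×10⁶, -6700, 1.14×10⁶) N/C.
F = q(E + v×B) = (1.602×10⁻¹⁹ C)·(-1.05×10⁶, -6700, 1.14×10⁶) = (-1.68×10⁻¹³, -1.07×10⁻¹⁵, 1.83×10⁻¹³) N.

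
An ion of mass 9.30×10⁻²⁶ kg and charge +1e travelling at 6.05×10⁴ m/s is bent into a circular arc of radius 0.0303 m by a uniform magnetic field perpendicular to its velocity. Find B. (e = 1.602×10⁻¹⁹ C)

B ≈ 1.16 T

From |q|vB = mv²/r, B = mv/(|q|r).
B = (9.30×10⁻²⁶)(6.05×10⁴)/((1.602×10⁻¹⁹)(0.0303)) ≈ 1.16 T.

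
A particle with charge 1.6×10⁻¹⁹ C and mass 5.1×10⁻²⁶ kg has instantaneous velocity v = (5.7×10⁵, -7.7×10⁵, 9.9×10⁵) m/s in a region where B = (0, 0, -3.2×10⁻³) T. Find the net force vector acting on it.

v×B = (2460, 1820, 0) N/C.
F = q v×B = (1.6×10⁻¹⁹ C)·(2460, 1820, 0) = (3.94×10⁻¹⁶, 2.92×10⁻¹⁶, 0) N.

F ≈ (3.94×10⁻¹⁶, 2.92×10⁻¹⁶, 0) N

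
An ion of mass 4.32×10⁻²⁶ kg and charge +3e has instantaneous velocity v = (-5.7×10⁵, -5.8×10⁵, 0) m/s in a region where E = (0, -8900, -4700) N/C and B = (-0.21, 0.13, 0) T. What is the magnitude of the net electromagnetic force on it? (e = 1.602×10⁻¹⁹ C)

|F| ≈ 9.65×10⁻¹⁴ N

v×B = (0, 0, -1.96×10⁵) N/C.
E + v×B = (0, -8900, -2.01×10⁵) N/C.
F = q(E + v×B) = (4.806×10⁻¹⁹ C)·(0, -8900, -2.01×10⁵) = (0, -4.28×10⁻¹⁵, -9.64×10⁻¹⁴) N.
|F| = 9.65×10⁻¹⁴ N.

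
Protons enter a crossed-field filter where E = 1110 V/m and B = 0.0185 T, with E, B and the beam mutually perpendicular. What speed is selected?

Straight-line motion ⇒ electric and magnetic forces cancel, so E = vB.
v = E/B = 1110/0.0185 = 6.00×10⁴ m/s.
The result is independent of the particle's charge and mass.

v = 6.00×10⁴ m/s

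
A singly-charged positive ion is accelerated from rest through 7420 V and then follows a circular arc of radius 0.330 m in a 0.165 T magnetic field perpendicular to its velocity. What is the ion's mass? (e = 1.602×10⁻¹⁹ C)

Combine |q|V = ½mv² and r = mv/(|q|B): eliminate v to get m = qB²r²/(2V).
m = (1.602×10⁻¹⁹)(0.165)²(0.330)²/(2·7420) ≈ 3.20×10⁻²⁶ kg.

m ≈ 3.20×10⁻²⁶ kg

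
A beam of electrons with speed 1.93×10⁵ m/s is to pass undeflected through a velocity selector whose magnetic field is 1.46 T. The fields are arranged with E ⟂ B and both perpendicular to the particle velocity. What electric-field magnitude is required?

For straight-line motion qE = qvB, so E = vB.
E = 1.93×10⁵ × 1.46 = 2.82×10⁵ V/m.

E = 2.82×10⁵ V/m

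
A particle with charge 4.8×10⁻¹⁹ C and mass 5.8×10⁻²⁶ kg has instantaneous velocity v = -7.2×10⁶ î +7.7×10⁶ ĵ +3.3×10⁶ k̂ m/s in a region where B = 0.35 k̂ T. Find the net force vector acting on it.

v×B = (2.70×10⁶, 2.52×10⁶, 0) N/C.
F = q v×B = (4.8×10⁻¹⁹ C)·(2.70×10⁶, 2.52×10⁶, 0) = (1.29×10⁻¹², 1.21×10⁻¹², 0) N.

F ≈ (1.29×10⁻¹², 1.21×10⁻¹², 0) N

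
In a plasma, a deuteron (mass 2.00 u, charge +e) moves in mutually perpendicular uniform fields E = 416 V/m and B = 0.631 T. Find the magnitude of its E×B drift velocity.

v_d ≈ 659 m/s

The steady drift has the magnetic force balancing the electric force, so v_d = E/B.
v_d = 416/0.631 = 659 m/s.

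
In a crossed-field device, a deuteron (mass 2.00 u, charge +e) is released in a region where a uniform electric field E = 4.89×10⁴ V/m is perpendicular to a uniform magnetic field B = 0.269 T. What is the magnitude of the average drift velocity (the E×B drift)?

In crossed fields the guiding centre drifts at v_d = |E×B|/B² = E/B, independent of charge and mass.
v_d = 4.89×10⁴/0.269 = 1.82×10⁵ m/s.

v_d ≈ 1.82×10⁵ m/s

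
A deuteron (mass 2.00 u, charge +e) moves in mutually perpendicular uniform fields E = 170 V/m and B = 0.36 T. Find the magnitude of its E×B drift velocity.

In crossed fields the guiding centre drifts at v_d = |E×B|/B² = E/B, independent of charge and mass.
v_d = 170/0.36 = 470 m/s.

v_d ≈ 470 m/s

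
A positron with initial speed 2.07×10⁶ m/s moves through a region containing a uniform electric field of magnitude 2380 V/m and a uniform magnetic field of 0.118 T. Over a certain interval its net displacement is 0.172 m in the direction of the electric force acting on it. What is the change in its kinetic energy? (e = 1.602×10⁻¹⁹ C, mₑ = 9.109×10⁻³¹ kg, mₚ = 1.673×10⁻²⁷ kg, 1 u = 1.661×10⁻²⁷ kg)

ΔKE ≈ 6.56×10⁻¹⁷ J

The magnetic force is always ⟂ v and does no work; only the electric force changes KE.
ΔKE = F_E · d = |q|E d = (1.602×10⁻¹⁹)(2380)(0.172) ≈ 6.56×10⁻¹⁷ J.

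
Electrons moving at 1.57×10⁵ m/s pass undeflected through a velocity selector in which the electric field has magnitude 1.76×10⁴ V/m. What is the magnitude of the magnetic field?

B = 0.112 T

Balance of forces in the selector: qE = qvB ⇒ B = E/v.
B = 1.76×10⁴/1.57×10⁵ = 0.112 T.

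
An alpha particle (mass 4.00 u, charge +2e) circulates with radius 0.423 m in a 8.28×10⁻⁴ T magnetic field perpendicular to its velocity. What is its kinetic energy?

KE ≈ 9.48×10⁻¹⁹ J

v = |q|Br/m, then KE = ½mv² = (qBr)²/(2m).
v = (3.204×10⁻¹⁹)(8.28×10⁻⁴)(0.423)/6.644×10⁻²⁷ ≈ 1.689×10⁴ m/s.
KE = ½(6.644×10⁻²⁷)(1.689×10⁴)² ≈ 9.48×10⁻¹⁹ J.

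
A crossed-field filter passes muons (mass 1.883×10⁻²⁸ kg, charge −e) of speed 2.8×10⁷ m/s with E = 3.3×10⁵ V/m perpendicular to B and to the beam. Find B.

Balance of forces in the selector: qE = qvB ⇒ B = E/v.
B = 3.3×10⁵/2.8×10⁷ = 0.012 T.

B = 0.012 T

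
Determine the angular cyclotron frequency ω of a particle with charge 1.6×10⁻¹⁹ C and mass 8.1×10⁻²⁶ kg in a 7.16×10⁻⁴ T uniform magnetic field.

ω = |q|B/m.
ω = (1.6×10⁻¹⁹)(7.16×10⁻⁴)/8.1×10⁻²⁶ ≈ 1410 rad/s.

ω ≈ 1410 rad/s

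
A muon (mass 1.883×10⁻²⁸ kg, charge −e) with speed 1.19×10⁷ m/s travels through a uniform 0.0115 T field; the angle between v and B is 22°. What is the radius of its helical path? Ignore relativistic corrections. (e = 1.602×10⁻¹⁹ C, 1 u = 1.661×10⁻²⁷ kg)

v⊥ = v sinθ = 1.19×10⁷·sin22° ≈ 4.458×10⁶ m/s.
r = m v⊥/(|q|B) = (1.883×10⁻²⁸)(4.458×10⁶)/((1.602×10⁻¹⁹)(0.0115)) ≈ 0.456 m.

r ≈ 0.456 m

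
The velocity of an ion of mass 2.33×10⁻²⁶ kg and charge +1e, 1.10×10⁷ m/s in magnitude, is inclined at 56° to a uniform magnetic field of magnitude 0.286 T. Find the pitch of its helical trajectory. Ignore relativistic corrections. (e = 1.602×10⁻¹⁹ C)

v∥ = v cosθ = 1.10×10⁷·cos56° ≈ 6.151×10⁶ m/s.
T = 2πm/(|q|B) = 2π(2.33×10⁻²⁶)/((1.602×10⁻¹⁹)(0.286)) ≈ 3.195×10⁻⁶ s.
pitch = v∥ T = (6.151×10⁶)(3.195×10⁻⁶) ≈ 19.7 m.

p ≈ 19.7 m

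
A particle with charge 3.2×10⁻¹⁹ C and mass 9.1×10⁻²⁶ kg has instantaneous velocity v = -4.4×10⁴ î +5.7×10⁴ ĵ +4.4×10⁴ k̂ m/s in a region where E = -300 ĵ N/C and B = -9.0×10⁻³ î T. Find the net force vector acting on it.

v×B = (0, -396, 513) N/C.
E + v×B = (0, -696, 513) N/C.
F = q(E + v×B) = (3.2×10⁻¹⁹ C)·(0, -696, 513) = (0, -2.23×10⁻¹⁶, 1.64×10⁻¹⁶) N.

F ≈ (0, -2.23×10⁻¹⁶, 1.64×10⁻¹⁶) N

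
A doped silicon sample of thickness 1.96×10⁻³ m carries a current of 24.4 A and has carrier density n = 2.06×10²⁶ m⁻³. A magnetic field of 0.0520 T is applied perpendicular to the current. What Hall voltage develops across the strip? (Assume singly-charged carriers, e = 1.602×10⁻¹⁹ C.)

V_H ≈ 1.96×10⁻⁵ V

V_H = IB/(n e t).
V_H = (24.4)(0.0520)/((2.06×10²⁶)(1.602×10⁻¹⁹)(1.96×10⁻³)) ≈ 1.96×10⁻⁵ V.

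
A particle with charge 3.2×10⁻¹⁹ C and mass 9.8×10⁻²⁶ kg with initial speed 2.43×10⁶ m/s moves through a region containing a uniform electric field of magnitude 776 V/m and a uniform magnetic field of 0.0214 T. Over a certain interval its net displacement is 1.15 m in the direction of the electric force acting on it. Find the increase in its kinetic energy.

ΔKE ≈ 2.86×10⁻¹⁶ J

The magnetic force is always ⟂ v and does no work; only the electric force changes KE.
ΔKE = F_E · d = |q|E d = (3.2×10⁻¹⁹)(776)(1.15) ≈ 2.86×10⁻¹⁶ J.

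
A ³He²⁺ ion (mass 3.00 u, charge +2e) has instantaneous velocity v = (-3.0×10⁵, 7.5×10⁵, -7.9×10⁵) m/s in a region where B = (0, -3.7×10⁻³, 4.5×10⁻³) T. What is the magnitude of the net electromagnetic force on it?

v×B = (452, 1350, 1110) N/C.
F = q v×B = (3.204×10⁻¹⁹ C)·(452, 1350, 1110) = (1.45×10⁻¹⁶, 4.33×10⁻¹⁶, 3.56×10⁻¹⁶) N.
|F| = 5.78×10⁻¹⁶ N.

|F| ≈ 5.78×10⁻¹⁶ N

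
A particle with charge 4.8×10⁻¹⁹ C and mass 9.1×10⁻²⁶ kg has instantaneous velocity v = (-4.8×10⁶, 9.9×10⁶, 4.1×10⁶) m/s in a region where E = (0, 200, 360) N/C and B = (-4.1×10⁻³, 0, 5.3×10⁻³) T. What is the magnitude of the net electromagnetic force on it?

v×B = (5.25×10⁴, 8630, 4.06×10⁴) N/C.
E + v×B = (5.25×10⁴, 8830, 4.10×10⁴) N/C.
F = q(E + v×B) = (4.8×10⁻¹⁹ C)·(5.25×10⁴, 8830, 4.10×10⁴) = (2.52×10⁻¹⁴, 4.24×10⁻¹⁵, 1.97×10⁻¹⁴) N.
|F| = 3.22×10⁻¹⁴ N.

|F| ≈ 3.22×10⁻¹⁴ N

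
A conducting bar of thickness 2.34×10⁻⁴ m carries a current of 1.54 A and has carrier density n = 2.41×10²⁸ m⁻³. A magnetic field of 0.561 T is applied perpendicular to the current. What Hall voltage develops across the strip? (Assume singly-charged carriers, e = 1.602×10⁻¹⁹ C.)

V_H ≈ 9.56×10⁻⁷ V

V_H = IB/(n e t).
V_H = (1.54)(0.561)/((2.41×10²⁸)(1.602×10⁻¹⁹)(2.34×10⁻⁴)) ≈ 9.56×10⁻⁷ V.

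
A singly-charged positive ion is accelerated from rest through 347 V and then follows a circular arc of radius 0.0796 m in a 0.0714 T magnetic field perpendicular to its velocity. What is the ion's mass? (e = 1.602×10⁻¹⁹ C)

Combine |q|V = ½mv² and r = mv/(|q|B): eliminate v to get m = qB²r²/(2V).
m = (1.602×10⁻¹⁹)(0.0714)²(0.0796)²/(2·347) ≈ 7.46×10⁻²⁷ kg.

m ≈ 7.46×10⁻²⁷ kg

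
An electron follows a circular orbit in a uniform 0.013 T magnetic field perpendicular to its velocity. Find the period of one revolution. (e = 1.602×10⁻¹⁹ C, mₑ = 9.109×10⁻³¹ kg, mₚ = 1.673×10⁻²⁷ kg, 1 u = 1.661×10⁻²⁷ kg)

The cyclotron period depends only on m, q, B: T = 2πm/(|q|B).
T = 2π(9.109×10⁻³¹)/((1.602×10⁻¹⁹)(0.013)) ≈ 2.7×10⁻⁹ s.

T ≈ 2.7×10⁻⁹ s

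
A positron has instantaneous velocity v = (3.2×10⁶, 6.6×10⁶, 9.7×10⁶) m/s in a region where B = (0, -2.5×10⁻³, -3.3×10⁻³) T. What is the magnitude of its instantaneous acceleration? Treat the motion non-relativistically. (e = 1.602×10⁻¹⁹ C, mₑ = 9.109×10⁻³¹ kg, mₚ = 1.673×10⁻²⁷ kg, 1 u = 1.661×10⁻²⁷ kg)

v×B = (2470, 1.06×10⁴, -8000) N/C.
F = q v×B = (1.602×10⁻¹⁹ C)·(2470, 1.06×10⁴, -8000) = (3.96×10⁻¹⁶, 1.69×10⁻¹⁵, -1.28×10⁻¹⁵) N.
|a| = |F|/m = 2.159×10⁻¹⁵/9.109×10⁻³¹ ≈ 2.37×10¹⁵ m/s².

|a| ≈ 2.37×10¹⁵ m/s²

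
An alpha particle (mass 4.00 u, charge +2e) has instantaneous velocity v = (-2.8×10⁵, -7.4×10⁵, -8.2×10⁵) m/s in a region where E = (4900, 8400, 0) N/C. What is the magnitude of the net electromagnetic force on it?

|F| ≈ 3.12×10⁻¹⁵ N

Only an electric field acts, so F = qE = (3.204×10⁻¹⁹ C)·(4900, 8400, 0) = (1.57×10⁻¹⁵, 2.69×10⁻¹⁵, 0) N.
|F| = 3.12×10⁻¹⁵ N.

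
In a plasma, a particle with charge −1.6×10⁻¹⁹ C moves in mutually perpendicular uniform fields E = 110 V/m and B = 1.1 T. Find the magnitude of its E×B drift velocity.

v_d ≈ 100 m/s

The E×B drift speed is v_d = E/B.
v_d = 110/1.1 = 100 m/s.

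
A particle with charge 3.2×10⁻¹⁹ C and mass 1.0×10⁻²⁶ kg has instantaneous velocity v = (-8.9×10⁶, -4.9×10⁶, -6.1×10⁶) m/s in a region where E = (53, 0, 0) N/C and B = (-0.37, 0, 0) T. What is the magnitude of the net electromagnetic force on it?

v×B = (0, 2.26×10⁶, -1.81×10⁶) N/C.
E + v×B = (53.0, 2.26×10⁶, -1.81×10⁶) N/C.
F = q(E + v×B) = (3.2×10⁻¹⁹ C)·(53.0, 2.26×10⁶, -1.81×10⁶) = (1.70×10⁻¹⁷, 7.22×10⁻¹³, -5.80×10⁻¹³) N.
|F| = 9.26×10⁻¹³ N.

|F| ≈ 9.26×10⁻¹³ N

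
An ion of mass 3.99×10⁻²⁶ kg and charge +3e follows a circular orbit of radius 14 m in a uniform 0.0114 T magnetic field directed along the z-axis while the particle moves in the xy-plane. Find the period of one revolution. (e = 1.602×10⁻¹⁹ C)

The cyclotron period depends only on m, q, B: T = 2πm/(|q|B).
T = 2π(3.99×10⁻²⁶)/((4.806×10⁻¹⁹)(0.0114)) ≈ 4.58×10⁻⁵ s.

T ≈ 4.58×10⁻⁵ s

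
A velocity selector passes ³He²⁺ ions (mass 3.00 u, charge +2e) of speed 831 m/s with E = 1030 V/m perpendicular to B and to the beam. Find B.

B = 1.24 T

Balance of forces in the selector: qE = qvB ⇒ B = E/v.
B = 1030/831 = 1.24 T.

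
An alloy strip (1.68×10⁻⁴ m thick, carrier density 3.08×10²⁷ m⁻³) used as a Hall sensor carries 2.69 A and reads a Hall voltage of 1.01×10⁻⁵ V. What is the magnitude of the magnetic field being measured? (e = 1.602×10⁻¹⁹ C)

From V_H = IB/(n e t), B = V_H n e t / I.
B = (1.01×10⁻⁵)(3.08×10²⁷)(1.602×10⁻¹⁹)(1.68×10⁻⁴)/2.69 ≈ 0.311 T.

B ≈ 0.311 T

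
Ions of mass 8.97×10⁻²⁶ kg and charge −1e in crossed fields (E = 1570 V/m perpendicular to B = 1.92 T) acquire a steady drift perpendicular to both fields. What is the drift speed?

v_d ≈ 818 m/s

The E×B drift speed is v_d = E/B.
v_d = 1570/1.92 = 818 m/s.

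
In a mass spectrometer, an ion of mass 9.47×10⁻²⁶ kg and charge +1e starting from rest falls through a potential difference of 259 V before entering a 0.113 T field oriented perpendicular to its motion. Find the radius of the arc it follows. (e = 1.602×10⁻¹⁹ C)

r ≈ 0.155 m

Acceleration: |q|V = ½mv² ⇒ v = √(2|q|V/m) = √(2·1.602×10⁻¹⁹·259/9.47×10⁻²⁶) ≈ 2.960×10⁴ m/s.
In the field: r = mv/(|q|B) = (9.47×10⁻²⁶)(2.960×10⁴)/((1.602×10⁻¹⁹)(0.113)) ≈ 0.155 m.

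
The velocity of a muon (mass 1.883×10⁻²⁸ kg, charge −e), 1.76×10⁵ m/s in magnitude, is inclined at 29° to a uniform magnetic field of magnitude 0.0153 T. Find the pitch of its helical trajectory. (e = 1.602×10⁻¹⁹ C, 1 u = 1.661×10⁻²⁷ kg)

v∥ = v cosθ = 1.76×10⁵·cos29° ≈ 1.539×10⁵ m/s.
T = 2πm/(|q|B) = 2π(1.883×10⁻²⁸)/((1.602×10⁻¹⁹)(0.0153)) ≈ 4.827×10⁻⁷ s.
pitch = v∥ T = (1.539×10⁵)(4.827×10⁻⁷) ≈ 0.0743 m.

p ≈ 0.0743 m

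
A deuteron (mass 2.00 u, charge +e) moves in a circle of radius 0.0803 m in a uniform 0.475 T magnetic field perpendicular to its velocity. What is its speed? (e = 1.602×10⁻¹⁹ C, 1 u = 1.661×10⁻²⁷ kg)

v ≈ 1.84×10⁶ m/s

From |q|vB = mv²/r, v = |q|Br/m.
v = (1.602×10⁻¹⁹)(0.475)(0.0803)/3.322×10⁻²⁷ ≈ 1.84×10⁶ m/s.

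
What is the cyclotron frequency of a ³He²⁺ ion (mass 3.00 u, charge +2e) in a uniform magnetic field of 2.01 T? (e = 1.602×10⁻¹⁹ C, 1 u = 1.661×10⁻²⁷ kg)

f ≈ 2.06×10⁷ Hz

f = |q|B/(2πm).
f = (3.204×10⁻¹⁹)(2.01)/(2π·4.983×10⁻²⁷) ≈ 2.06×10⁷ Hz.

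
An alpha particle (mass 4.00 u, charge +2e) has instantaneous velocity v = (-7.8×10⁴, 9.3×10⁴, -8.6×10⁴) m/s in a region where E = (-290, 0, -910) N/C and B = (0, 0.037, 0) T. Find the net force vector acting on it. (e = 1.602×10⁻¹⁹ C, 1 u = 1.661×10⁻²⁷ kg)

v×B = (3180, 0, -2890) N/C.
E + v×B = (2890, 0, -3800) N/C.
F = q(E + v×B) = (3.204×10⁻¹⁹ C)·(2890, 0, -3800) = (9.27×10⁻¹⁶, 0, -1.22×10⁻¹⁵) N.

F ≈ (9.27×10⁻¹⁶, 0, -1.22×10⁻¹⁵) N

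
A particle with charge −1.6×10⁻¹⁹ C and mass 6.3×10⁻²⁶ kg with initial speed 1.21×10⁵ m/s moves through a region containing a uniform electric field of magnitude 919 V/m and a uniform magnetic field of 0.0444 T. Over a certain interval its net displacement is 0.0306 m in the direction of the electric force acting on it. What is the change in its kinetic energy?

The magnetic force is always ⟂ v and does no work; only the electric force changes KE.
ΔKE = F_E · d = |q|E d = (1.6×10⁻¹⁹)(919)(0.0306) ≈ 4.50×10⁻¹⁸ J.

ΔKE ≈ 4.50×10⁻¹⁸ J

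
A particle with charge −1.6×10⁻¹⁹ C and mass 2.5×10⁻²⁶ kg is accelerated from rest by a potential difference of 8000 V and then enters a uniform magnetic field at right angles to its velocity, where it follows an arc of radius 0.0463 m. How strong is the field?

v = √(2|q|V/m) = √(2·1.6×10⁻¹⁹·8000/2.5×10⁻²⁶) ≈ 3.200×10⁵ m/s.
B = mv/(|q|r) = (2.5×10⁻²⁶)(3.200×10⁵)/((1.6×10⁻¹⁹)(0.0463)) ≈ 1.08 T.

B ≈ 1.08 T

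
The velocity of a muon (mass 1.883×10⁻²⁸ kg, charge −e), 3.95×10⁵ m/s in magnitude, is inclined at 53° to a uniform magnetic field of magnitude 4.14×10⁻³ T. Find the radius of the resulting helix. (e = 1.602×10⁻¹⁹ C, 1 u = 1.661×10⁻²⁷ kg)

r ≈ 0.0896 m

v⊥ = v sinθ = 3.95×10⁵·sin53° ≈ 3.155×10⁵ m/s.
r = m v⊥/(|q|B) = (1.883×10⁻²⁸)(3.155×10⁵)/((1.602×10⁻¹⁹)(4.14×10⁻³)) ≈ 0.0896 m.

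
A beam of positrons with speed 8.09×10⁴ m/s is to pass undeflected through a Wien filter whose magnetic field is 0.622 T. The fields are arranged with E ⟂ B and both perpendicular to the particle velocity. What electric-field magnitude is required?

For straight-line motion qE = qvB, so E = vB.
E = 8.09×10⁴ × 0.622 = 5.03×10⁴ V/m.

E = 5.03×10⁴ V/m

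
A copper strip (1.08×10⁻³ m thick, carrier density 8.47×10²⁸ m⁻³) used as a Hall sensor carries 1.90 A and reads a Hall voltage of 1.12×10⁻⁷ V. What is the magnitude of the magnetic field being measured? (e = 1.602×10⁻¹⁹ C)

From V_H = IB/(n e t), B = V_H n e t / I.
B = (1.12×10⁻⁷)(8.47×10²⁸)(1.602×10⁻¹⁹)(1.08×10⁻³)/1.90 ≈ 0.864 T.

B ≈ 0.864 T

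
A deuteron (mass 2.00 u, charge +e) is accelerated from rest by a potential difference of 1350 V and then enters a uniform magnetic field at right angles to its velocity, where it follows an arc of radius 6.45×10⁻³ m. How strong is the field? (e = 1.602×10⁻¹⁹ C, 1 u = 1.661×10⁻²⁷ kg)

B ≈ 1.16 T

v = √(2|q|V/m) = √(2·1.602×10⁻¹⁹·1350/3.322×10⁻²⁷) ≈ 3.608×10⁵ m/s.
B = mv/(|q|r) = (3.322×10⁻²⁷)(3.608×10⁵)/((1.602×10⁻¹⁹)(6.45×10⁻³)) ≈ 1.16 T.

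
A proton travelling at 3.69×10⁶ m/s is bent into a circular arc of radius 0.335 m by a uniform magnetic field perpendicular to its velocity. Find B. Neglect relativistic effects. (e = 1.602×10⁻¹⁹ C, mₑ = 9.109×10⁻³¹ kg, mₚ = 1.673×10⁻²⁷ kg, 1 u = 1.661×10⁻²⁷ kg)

B ≈ 0.115 T

From |q|vB = mv²/r, B = mv/(|q|r).
B = (1.673×10⁻²⁷)(3.69×10⁶)/((1.602×10⁻¹⁹)(0.335)) ≈ 0.115 T.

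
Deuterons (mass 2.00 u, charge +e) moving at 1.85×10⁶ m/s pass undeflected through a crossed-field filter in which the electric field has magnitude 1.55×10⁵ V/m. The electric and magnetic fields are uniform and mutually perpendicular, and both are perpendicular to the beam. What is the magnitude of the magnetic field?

Balance of forces in the selector: qE = qvB ⇒ B = E/v.
B = 1.55×10⁵/1.85×10⁶ = 0.0838 T.

B = 0.0838 T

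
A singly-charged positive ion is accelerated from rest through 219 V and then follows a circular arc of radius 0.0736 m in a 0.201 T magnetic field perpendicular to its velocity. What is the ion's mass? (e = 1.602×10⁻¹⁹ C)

Combine |q|V = ½mv² and r = mv/(|q|B): eliminate v to get m = qB²r²/(2V).
m = (1.602×10⁻¹⁹)(0.201)²(0.0736)²/(2·219) ≈ 8.00×10⁻²⁶ kg.

m ≈ 8.00×10⁻²⁶ kg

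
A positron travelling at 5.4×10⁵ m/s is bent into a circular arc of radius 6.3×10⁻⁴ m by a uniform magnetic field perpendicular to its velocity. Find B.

B ≈ 4.9×10⁻³ T

From |q|vB = mv²/r, B = mv/(|q|r).
B = (9.109×10⁻³¹)(5.4×10⁵)/((1.602×10⁻¹⁹)(6.3×10⁻⁴)) ≈ 4.9×10⁻³ T.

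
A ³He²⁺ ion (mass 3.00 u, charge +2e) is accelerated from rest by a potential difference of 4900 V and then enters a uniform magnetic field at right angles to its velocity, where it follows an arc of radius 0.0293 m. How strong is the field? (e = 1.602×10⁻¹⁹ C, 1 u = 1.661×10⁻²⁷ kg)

v = √(2|q|V/m) = √(2·3.204×10⁻¹⁹·4900/4.983×10⁻²⁷) ≈ 7.938×10⁵ m/s.
B = mv/(|q|r) = (4.983×10⁻²⁷)(7.938×10⁵)/((3.204×10⁻¹⁹)(0.0293)) ≈ 0.421 T.

B ≈ 0.421 T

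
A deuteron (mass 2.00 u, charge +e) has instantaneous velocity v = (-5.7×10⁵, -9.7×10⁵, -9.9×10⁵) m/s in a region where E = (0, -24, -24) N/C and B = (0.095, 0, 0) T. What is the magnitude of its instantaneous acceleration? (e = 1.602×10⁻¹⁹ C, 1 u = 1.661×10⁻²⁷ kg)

|a| ≈ 6.35×10¹² m/s²

v×B = (0, -9.40×10⁴, 9.22×10⁴) N/C.
E + v×B = (0, -9.41×10⁴, 9.21×10⁴) N/C.
F = q(E + v×B) = (1.602×10⁻¹⁹ C)·(0, -9.41×10⁴, 9.21×10⁴) = (0, -1.51×10⁻¹⁴, 1.48×10⁻¹⁴) N.
|a| = |F|/m = 2.109×10⁻¹⁴/3.322×10⁻²⁷ ≈ 6.35×10¹² m/s².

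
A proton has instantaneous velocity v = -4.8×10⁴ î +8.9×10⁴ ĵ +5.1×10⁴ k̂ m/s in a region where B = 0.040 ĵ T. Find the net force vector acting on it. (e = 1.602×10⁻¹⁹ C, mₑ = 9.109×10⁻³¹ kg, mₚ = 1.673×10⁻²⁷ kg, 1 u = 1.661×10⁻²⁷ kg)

v×B = (-2040, 0, -1920) N/C.
F = q v×B = (1.602×10⁻¹⁹ C)·(-2040, 0, -1920) = (-3.27×10⁻¹⁶, 0, -3.08×10⁻¹⁶) N.

F ≈ (-3.27×10⁻¹⁶, 0, -3.08×10⁻¹⁶) N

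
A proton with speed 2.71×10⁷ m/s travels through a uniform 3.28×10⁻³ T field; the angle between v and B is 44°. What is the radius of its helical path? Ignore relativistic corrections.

v⊥ = v sinθ = 2.71×10⁷·sin44° ≈ 1.883×10⁷ m/s.
r = m v⊥/(|q|B) = (1.673×10⁻²⁷)(1.883×10⁷)/((1.602×10⁻¹⁹)(3.28×10⁻³)) ≈ 59.9 m.

r ≈ 59.9 m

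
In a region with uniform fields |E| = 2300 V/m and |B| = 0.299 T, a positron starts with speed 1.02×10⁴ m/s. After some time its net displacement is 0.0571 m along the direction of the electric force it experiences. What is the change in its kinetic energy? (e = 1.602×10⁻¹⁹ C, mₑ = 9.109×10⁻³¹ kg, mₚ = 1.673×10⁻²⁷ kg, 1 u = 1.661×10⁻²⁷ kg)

The magnetic force is always ⟂ v and does no work; only the electric force changes KE.
ΔKE = F_E · d = |q|E d = (1.602×10⁻¹⁹)(2300)(0.0571) ≈ 2.10×10⁻¹⁷ J.

ΔKE ≈ 2.10×10⁻¹⁷ J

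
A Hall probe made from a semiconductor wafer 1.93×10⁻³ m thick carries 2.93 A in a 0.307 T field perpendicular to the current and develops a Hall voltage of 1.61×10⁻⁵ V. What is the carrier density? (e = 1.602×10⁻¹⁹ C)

From V_H = IB/(n e t), n = IB/(V_H e t).
n = (2.93)(0.307)/((1.61×10⁻⁵)(1.602×10⁻¹⁹)(1.93×10⁻³)) ≈ 1.81×10²⁶ m⁻³.

n ≈ 1.81×10²⁶ m⁻³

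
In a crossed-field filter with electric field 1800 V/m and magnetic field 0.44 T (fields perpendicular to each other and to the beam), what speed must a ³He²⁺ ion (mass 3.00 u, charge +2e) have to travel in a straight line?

v = 4100 m/s

Straight-line motion ⇒ electric and magnetic forces cancel, so E = vB.
v = E/B = 1800/0.44 = 4100 m/s.
The result is independent of the particle's charge and mass.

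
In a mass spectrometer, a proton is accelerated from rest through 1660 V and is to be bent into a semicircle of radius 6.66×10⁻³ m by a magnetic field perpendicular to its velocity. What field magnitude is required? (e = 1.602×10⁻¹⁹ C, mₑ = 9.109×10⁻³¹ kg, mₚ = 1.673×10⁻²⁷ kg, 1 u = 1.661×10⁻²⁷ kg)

B ≈ 0.884 T

v = √(2|q|V/m) = √(2·1.602×10⁻¹⁹·1660/1.673×10⁻²⁷) ≈ 5.638×10⁵ m/s.
B = mv/(|q|r) = (1.673×10⁻²⁷)(5.638×10⁵)/((1.602×10⁻¹⁹)(6.66×10⁻³)) ≈ 0.884 T.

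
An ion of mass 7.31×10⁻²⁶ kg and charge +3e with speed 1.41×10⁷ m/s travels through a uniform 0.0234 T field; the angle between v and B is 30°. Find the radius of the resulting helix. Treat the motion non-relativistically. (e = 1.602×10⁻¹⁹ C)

r ≈ 45.8 m

v⊥ = v sinθ = 1.41×10⁷·sin30° ≈ 7.050×10⁶ m/s.
r = m v⊥/(|q|B) = (7.31×10⁻²⁶)(7.050×10⁶)/((4.806×10⁻¹⁹)(0.0234)) ≈ 45.8 m.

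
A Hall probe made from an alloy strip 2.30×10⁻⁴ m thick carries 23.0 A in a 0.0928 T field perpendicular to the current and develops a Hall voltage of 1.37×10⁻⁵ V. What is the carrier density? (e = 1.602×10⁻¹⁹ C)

From V_H = IB/(n e t), n = IB/(V_H e t).
n = (23.0)(0.0928)/((1.37×10⁻⁵)(1.602×10⁻¹⁹)(2.30×10⁻⁴)) ≈ 4.23×10²⁷ m⁻³.

n ≈ 4.23×10²⁷ m⁻³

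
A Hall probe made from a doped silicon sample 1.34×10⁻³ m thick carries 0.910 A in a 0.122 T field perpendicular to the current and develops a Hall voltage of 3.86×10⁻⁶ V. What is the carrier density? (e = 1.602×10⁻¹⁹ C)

n ≈ 1.34×10²⁶ m⁻³

From V_H = IB/(n e t), n = IB/(V_H e t).
n = (0.910)(0.122)/((3.86×10⁻⁶)(1.602×10⁻¹⁹)(1.34×10⁻³)) ≈ 1.34×10²⁶ m⁻³.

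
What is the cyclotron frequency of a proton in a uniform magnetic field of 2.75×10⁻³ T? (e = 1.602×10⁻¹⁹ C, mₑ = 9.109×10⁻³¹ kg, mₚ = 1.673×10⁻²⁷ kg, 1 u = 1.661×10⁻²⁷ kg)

f = |q|B/(2πm).
f = (1.602×10⁻¹⁹)(2.75×10⁻³)/(2π·1.673×10⁻²⁷) ≈ 4.19×10⁴ Hz.

f ≈ 4.19×10⁴ Hz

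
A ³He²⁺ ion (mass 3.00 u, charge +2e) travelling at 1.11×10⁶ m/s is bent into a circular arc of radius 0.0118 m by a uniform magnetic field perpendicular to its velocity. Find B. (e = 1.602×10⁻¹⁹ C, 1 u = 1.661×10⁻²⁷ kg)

B ≈ 1.46 T

From |q|vB = mv²/r, B = mv/(|q|r).
B = (4.983×10⁻²⁷)(1.11×10⁶)/((3.204×10⁻¹⁹)(0.0118)) ≈ 1.46 T.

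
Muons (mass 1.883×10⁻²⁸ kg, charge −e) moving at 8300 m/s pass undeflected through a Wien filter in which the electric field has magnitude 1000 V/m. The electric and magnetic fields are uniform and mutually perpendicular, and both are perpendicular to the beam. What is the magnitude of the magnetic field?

Balance of forces in the selector: qE = qvB ⇒ B = E/v.
B = 1000/8300 = 0.12 T.

B = 0.12 T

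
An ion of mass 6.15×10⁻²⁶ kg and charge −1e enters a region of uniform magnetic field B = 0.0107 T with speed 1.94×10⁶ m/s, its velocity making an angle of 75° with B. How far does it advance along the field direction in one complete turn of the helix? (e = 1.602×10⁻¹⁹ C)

v∥ = v cosθ = 1.94×10⁶·cos75° ≈ 5.021×10⁵ m/s.
T = 2πm/(|q|B) = 2π(6.15×10⁻²⁶)/((1.602×10⁻¹⁹)(0.0107)) ≈ 2.254×10⁻⁴ s.
pitch = v∥ T = (5.021×10⁵)(2.254×10⁻⁴) ≈ 113 m.

p ≈ 113 m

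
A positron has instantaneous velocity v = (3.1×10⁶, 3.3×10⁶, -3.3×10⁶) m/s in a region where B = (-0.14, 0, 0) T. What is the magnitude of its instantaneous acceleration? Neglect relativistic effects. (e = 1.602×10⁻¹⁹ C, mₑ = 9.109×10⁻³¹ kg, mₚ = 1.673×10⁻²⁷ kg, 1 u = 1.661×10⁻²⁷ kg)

|a| ≈ 1.15×10¹⁷ m/s²

v×B = (0, 4.62×10⁵, 4.62×10⁵) N/C.
F = q v×B = (1.602×10⁻¹⁹ C)·(0, 4.62×10⁵, 4.62×10⁵) = (0, 7.40×10⁻¹⁴, 7.40×10⁻¹⁴) N.
|a| = |F|/m = 1.047×10⁻¹³/9.109×10⁻³¹ ≈ 1.15×10¹⁷ m/s².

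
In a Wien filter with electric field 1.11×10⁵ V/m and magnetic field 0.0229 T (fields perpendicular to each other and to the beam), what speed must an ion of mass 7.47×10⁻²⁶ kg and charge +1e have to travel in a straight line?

v = 4.85×10⁶ m/s

Zero net Lorentz force requires |qE| = |q v×B|, i.e. E = vB.
v = E/B = 1.11×10⁵/0.0229 = 4.85×10⁶ m/s.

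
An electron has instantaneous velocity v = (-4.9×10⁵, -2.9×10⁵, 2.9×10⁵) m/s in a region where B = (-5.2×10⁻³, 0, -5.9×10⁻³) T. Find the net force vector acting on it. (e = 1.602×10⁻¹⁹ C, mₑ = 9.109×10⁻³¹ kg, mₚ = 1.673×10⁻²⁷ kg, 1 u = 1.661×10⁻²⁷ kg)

v×B = (1710, -4400, -1510) N/C.
F = q v×B = (−1.602×10⁻¹⁹ C)·(1710, -4400, -1510) = (-2.74×10⁻¹⁶, 7.05×10⁻¹⁶, 2.42×10⁻¹⁶) N.

F ≈ (-2.74×10⁻¹⁶, 7.05×10⁻¹⁶, 2.42×10⁻¹⁶) N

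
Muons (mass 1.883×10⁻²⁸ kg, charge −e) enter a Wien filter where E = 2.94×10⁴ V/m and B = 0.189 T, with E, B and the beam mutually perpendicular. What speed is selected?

v = 1.56×10⁵ m/s

For undeflected motion the electric and magnetic forces balance: qE = qvB.
v = E/B = 2.94×10⁴/0.189 = 1.56×10⁵ m/s.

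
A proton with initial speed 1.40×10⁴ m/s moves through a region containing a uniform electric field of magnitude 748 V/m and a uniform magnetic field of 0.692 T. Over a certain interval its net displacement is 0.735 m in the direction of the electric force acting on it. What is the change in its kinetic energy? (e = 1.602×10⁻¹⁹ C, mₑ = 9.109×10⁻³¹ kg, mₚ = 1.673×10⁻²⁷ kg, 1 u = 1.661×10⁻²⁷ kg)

The magnetic force is always ⟂ v and does no work; only the electric force changes KE.
ΔKE = F_E · d = |q|E d = (1.602×10⁻¹⁹)(748)(0.735) ≈ 8.81×10⁻¹⁷ J.

ΔKE ≈ 8.81×10⁻¹⁷ J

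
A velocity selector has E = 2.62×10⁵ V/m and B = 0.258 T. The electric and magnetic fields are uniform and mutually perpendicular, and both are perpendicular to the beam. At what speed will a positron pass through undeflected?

For undeflected motion the electric and magnetic forces balance: qE = qvB.
v = E/B = 2.62×10⁵/0.258 = 1.02×10⁶ m/s.

v = 1.02×10⁶ m/s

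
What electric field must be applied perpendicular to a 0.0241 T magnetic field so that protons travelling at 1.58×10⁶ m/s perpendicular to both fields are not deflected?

E = 3.81×10⁴ V/m

For straight-line motion qE = qvB, so E = vB.
E = 1.58×10⁶ × 0.0241 = 3.81×10⁴ V/m.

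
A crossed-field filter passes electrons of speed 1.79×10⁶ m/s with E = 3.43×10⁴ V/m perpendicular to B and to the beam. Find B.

Balance of forces in the selector: qE = qvB ⇒ B = E/v.
B = 3.43×10⁴/1.79×10⁶ = 0.0192 T.

B = 0.0192 T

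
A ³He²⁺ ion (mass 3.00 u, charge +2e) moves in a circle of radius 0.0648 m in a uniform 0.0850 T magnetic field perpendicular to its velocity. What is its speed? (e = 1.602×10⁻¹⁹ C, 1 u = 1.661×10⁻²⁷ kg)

v ≈ 3.54×10⁵ m/s

From |q|vB = mv²/r, v = |q|Br/m.
v = (3.204×10⁻¹⁹)(0.0850)(0.0648)/4.983×10⁻²⁷ ≈ 3.54×10⁵ m/s.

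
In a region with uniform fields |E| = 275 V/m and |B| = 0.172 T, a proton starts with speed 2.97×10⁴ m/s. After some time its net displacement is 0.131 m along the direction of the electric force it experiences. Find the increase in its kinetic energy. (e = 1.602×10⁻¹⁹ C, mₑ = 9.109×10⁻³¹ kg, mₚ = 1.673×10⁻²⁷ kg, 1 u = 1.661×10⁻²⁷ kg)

The magnetic force is always ⟂ v and does no work; only the electric force changes KE.
ΔKE = F_E · d = |q|E d = (1.602×10⁻¹⁹)(275)(0.131) ≈ 5.77×10⁻¹⁸ J.

ΔKE ≈ 5.77×10⁻¹⁸ J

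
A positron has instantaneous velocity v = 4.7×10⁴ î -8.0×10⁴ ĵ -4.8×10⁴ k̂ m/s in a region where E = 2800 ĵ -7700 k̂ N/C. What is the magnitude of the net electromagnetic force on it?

|F| ≈ 1.31×10⁻¹⁵ N

Only an electric field acts, so F = qE = (1.602×10⁻¹⁹ C)·(0, 2800, -7700) = (0, 4.49×10⁻¹⁶, -1.23×10⁻¹⁵) N.
|F| = 1.31×10⁻¹⁵ N.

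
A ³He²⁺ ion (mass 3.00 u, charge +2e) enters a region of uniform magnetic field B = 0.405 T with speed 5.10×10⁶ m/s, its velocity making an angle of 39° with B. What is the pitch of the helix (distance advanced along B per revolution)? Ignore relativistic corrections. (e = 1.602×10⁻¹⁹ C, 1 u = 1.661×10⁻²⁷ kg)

v∥ = v cosθ = 5.10×10⁶·cos39° ≈ 3.963×10⁶ m/s.
T = 2πm/(|q|B) = 2π(4.983×10⁻²⁷)/((3.204×10⁻¹⁹)(0.405)) ≈ 2.413×10⁻⁷ s.
pitch = v∥ T = (3.963×10⁶)(2.413×10⁻⁷) ≈ 0.956 m.

p ≈ 0.956 m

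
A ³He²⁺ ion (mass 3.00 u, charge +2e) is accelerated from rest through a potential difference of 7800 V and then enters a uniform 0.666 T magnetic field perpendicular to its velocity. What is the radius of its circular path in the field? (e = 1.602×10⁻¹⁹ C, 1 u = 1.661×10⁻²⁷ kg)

r ≈ 0.0234 m

Acceleration: |q|V = ½mv² ⇒ v = √(2|q|V/m) = √(2·3.204×10⁻¹⁹·7800/4.983×10⁻²⁷) ≈ 1.002×10⁶ m/s.
In the field: r = mv/(|q|B) = (4.983×10⁻²⁷)(1.002×10⁶)/((3.204×10⁻¹⁹)(0.666)) ≈ 0.0234 m.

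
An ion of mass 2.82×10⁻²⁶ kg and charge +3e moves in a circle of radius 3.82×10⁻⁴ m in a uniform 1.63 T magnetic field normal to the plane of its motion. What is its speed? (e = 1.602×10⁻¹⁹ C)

v ≈ 1.06×10⁴ m/s

From |q|vB = mv²/r, v = |q|Br/m.
v = (4.806×10⁻¹⁹)(1.63)(3.82×10⁻⁴)/2.82×10⁻²⁶ ≈ 1.06×10⁴ m/s.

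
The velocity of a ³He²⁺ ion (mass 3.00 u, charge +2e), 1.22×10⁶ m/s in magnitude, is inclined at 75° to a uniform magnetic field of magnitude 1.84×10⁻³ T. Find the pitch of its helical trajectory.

v∥ = v cosθ = 1.22×10⁶·cos75° ≈ 3.158×10⁵ m/s.
T = 2πm/(|q|B) = 2π(4.983×10⁻²⁷)/((3.204×10⁻¹⁹)(1.84×10⁻³)) ≈ 5.311×10⁻⁵ s.
pitch = v∥ T = (3.158×10⁵)(5.311×10⁻⁵) ≈ 16.8 m.

p ≈ 16.8 m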